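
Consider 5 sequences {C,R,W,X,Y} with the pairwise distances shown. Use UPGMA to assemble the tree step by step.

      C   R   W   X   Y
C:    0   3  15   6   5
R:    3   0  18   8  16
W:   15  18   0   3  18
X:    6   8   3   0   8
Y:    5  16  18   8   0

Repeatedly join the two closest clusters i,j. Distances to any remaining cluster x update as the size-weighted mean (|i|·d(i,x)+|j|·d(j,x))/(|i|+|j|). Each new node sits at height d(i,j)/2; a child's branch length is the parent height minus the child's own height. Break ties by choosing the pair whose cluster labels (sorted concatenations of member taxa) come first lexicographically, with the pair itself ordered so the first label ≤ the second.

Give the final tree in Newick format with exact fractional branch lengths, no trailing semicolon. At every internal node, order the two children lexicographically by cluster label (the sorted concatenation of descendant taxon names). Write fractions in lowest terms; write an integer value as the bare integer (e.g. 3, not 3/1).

(((C:3/2,R:3/2):15/4,Y:21/4):5/6,(W:3/2,X:3/2):55/12)

1. join C+R (d=3) ⇒ CR; edges |C|=3/2, |R|=3/2
  updated: d(CR,W)=33/2, d(CR,X)=7, d(CR,Y)=21/2
2. join W+X (d=3) ⇒ WX; edges |W|=3/2, |X|=3/2
  updated: d(CR,WX)=47/4, d(WX,Y)=13
3. join CR+Y (d=21/2) ⇒ CRY; edges |CR|=15/4, |Y|=21/4
  updated: d(CRY,WX)=73/6
4. join CRY+WX (d=73/6) ⇒ CRWXY; edges |CRY|=5/6, |WX|=55/12
final tree: (((C:3/2,R:3/2):15/4,Y:21/4):5/6,(W:3/2,X:3/2):55/12)
total length: 245/12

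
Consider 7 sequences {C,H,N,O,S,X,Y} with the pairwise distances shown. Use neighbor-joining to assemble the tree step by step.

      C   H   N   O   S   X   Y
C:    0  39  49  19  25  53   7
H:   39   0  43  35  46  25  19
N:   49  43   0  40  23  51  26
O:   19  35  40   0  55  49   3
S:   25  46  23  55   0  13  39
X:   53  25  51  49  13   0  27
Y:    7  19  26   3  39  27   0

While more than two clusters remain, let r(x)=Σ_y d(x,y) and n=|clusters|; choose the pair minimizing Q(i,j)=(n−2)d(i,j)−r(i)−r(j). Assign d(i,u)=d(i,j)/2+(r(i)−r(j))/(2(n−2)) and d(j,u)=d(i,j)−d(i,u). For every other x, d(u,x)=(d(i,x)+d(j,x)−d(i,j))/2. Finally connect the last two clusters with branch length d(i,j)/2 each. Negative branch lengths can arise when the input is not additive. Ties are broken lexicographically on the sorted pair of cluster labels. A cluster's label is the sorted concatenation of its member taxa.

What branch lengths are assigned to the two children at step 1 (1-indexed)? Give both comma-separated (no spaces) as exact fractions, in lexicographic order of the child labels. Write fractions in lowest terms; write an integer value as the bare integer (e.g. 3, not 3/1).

24/5,41/5

iteration 1: select S,X (d=13, Q=-354); attach at lengths (24/5, 41/5); label the merged cluster SX
  updated: d(C,SX)=65/2, d(H,SX)=29, d(N,SX)=61/2, d(O,SX)=91/2, d(SX,Y)=53/2
iteration 2: select N,SX (d=61/2, Q=-461/2); attach at lengths (293/16, 195/16); label the merged cluster NSX
  updated: d(C,NSX)=51/2, d(H,NSX)=83/4, d(NSX,O)=55/2, d(NSX,Y)=11
iteration 3: select H,NSX (d=83/4, Q=-545/4); attach at lengths (365/24, 133/24); label the merged cluster HNSX
  updated: d(C,HNSX)=175/8, d(HNSX,O)=167/8, d(HNSX,Y)=37/8
iteration 4: select C,O (d=19, Q=-211/4); attach at lengths (43/4, 33/4); label the merged cluster CO
  updated: d(CO,HNSX)=95/8, d(CO,Y)=-9/2
iteration 5: select CO,HNSX (d=95/8, Q=-12); attach at lengths (11/8, 21/2); label the merged cluster CHNOSX
  updated: d(CHNOSX,Y)=-47/8
iteration 6: select CHNOSX,Y (d=-47/8); attach at lengths (-47/16, -47/16); label the merged cluster CHNOSXY
final tree: (((C:43/4,O:33/4):11/8,(H:365/24,(N:293/16,(S:24/5,X:41/5):195/16):133/24):21/2):-47/16,Y:-47/16)
total length: 357/4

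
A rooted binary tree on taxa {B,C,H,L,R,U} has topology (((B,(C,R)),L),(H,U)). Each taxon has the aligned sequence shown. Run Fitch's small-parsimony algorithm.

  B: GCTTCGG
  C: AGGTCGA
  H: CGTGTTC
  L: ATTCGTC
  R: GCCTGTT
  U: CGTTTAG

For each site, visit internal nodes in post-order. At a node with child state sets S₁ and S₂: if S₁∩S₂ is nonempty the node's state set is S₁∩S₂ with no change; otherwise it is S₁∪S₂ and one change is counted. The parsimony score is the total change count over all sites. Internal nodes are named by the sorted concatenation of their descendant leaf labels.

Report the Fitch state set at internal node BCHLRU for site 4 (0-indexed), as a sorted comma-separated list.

CR@0: {A} ∪ {G} = {A,G} (union, +1)
BCR@0: {G} ∩ {A,G} = {G} (intersection, +0)
BCLR@0: {G} ∪ {A} = {A,G} (union, +1)
HU@0: {C} ∩ {C} = {C} (intersection, +0)
BCHLRU@0: {A,G} ∪ {C} = {A,C,G} (union, +1)
CR@1: {G} ∪ {C} = {C,G} (union, +1)
BCR@1: {C} ∩ {C,G} = {C} (intersection, +0)
BCLR@1: {C} ∪ {T} = {C,T} (union, +1)
HU@1: {G} ∩ {G} = {G} (intersection, +0)
BCHLRU@1: {C,T} ∪ {G} = {C,G,T} (union, +1)
CR@2: {G} ∪ {C} = {C,G} (union, +1)
BCR@2: {T} ∪ {C,G} = {C,G,T} (union, +1)
BCLR@2: {C,G,T} ∩ {T} = {T} (intersection, +0)
HU@2: {T} ∩ {T} = {T} (intersection, +0)
BCHLRU@2: {T} ∩ {T} = {T} (intersection, +0)
CR@3: {T} ∩ {T} = {T} (intersection, +0)
BCR@3: {T} ∩ {T} = {T} (intersection, +0)
BCLR@3: {T} ∪ {C} = {C,T} (union, +1)
HU@3: {G} ∪ {T} = {G,T} (union, +1)
BCHLRU@3: {C,T} ∩ {G,T} = {T} (intersection, +0)
CR@4: {C} ∪ {G} = {C,G} (union, +1)
BCR@4: {C} ∩ {C,G} = {C} (intersection, +0)
BCLR@4: {C} ∪ {G} = {C,G} (union, +1)
HU@4: {T} ∩ {T} = {T} (intersection, +0)
BCHLRU@4: {C,G} ∪ {T} = {C,G,T} (union, +1)
CR@5: {G} ∪ {T} = {G,T} (union, +1)
BCR@5: {G} ∩ {G,T} = {G} (intersection, +0)
BCLR@5: {G} ∪ {T} = {G,T} (union, +1)
HU@5: {T} ∪ {A} = {A,T} (union, +1)
BCHLRU@5: {G,T} ∩ {A,T} = {T} (intersection, +0)
CR@6: {A} ∪ {T} = {A,T} (union, +1)
BCR@6: {G} ∪ {A,T} = {A,G,T} (union, +1)
BCLR@6: {A,G,T} ∪ {C} = {A,C,G,T} (union, +1)
HU@6: {C} ∪ {G} = {C,G} (union, +1)
BCHLRU@6: {A,C,G,T} ∩ {C,G} = {C,G} (intersection, +0)
per-site changes: [3, 3, 2, 2, 3, 3, 4]; total = 20

C,G,T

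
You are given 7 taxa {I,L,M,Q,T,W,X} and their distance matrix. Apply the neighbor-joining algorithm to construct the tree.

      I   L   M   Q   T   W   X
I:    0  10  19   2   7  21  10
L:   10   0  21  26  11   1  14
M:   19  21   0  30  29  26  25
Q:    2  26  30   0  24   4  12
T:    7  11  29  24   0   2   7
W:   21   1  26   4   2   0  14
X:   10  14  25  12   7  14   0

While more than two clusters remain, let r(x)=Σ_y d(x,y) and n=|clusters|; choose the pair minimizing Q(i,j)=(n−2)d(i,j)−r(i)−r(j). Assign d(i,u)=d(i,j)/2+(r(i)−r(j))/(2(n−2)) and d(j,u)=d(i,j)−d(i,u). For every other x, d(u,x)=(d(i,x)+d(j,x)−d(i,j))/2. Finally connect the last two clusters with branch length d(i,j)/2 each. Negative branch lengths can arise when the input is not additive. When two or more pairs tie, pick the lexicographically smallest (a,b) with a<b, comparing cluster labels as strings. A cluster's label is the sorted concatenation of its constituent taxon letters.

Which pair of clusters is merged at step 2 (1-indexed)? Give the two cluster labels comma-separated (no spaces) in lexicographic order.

L,W

step 1: merge (I,Q) at d=2, Q=-157; branch lengths I→-19/10, Q→39/10; new cluster IQ
  updated: d(IQ,L)=17, d(IQ,M)=47/2, d(IQ,T)=29/2, d(IQ,W)=23/2, d(IQ,X)=10
step 2: merge (L,W) at d=1, Q=-229/2; branch lengths L→27/16, W→-11/16; new cluster LW
  updated: d(IQ,LW)=55/4, d(LW,M)=23, d(LW,T)=6, d(LW,X)=27/2
step 3: merge (LW,T) at d=6, Q=-379/4; branch lengths LW→71/24, T→73/24; new cluster LTW
  updated: d(IQ,LTW)=89/8, d(LTW,M)=23, d(LTW,X)=29/4
step 4: merge (IQ,M) at d=47/2, Q=-553/8; branch lengths IQ→161/32, M→591/32; new cluster IMQ
  updated: d(IMQ,LTW)=85/16, d(IMQ,X)=23/4
step 5: merge (IMQ,LTW) at d=85/16, Q=-293/16; branch lengths IMQ→61/32, LTW→109/32; new cluster ILMQTW
  updated: d(ILMQTW,X)=123/32
step 6: merge (ILMQTW,X) at d=123/32; branch lengths ILMQTW→123/64, X→123/64; new cluster ILMQTWX
final tree: ((((I:-19/10,Q:39/10):161/32,M:591/32):61/32,((L:27/16,W:-11/16):71/24,T:73/24):109/32):123/64,X:123/64)
total length: 1333/32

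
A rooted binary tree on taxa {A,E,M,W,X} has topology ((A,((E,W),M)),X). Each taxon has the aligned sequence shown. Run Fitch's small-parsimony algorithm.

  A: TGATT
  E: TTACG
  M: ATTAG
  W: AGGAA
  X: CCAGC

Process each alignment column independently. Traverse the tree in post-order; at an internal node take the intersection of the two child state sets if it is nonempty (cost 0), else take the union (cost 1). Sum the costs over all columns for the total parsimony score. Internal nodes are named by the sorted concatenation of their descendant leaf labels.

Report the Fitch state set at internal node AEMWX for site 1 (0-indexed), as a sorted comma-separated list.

C,G,T

site 0, node EW: E={T} ∪ W={A} → {A,T} (+1)
site 0, node EMW: EW={A,T} ∩ M={A} → {A} (+0)
site 0, node AEMW: A={T} ∪ EMW={A} → {A,T} (+1)
site 0, node AEMWX: AEMW={A,T} ∪ X={C} → {A,C,T} (+1)
site 1, node EW: E={T} ∪ W={G} → {G,T} (+1)
site 1, node EMW: EW={G,T} ∩ M={T} → {T} (+0)
site 1, node AEMW: A={G} ∪ EMW={T} → {G,T} (+1)
site 1, node AEMWX: AEMW={G,T} ∪ X={C} → {C,G,T} (+1)
site 2, node EW: E={A} ∪ W={G} → {A,G} (+1)
site 2, node EMW: EW={A,G} ∪ M={T} → {A,G,T} (+1)
site 2, node AEMW: A={A} ∩ EMW={A,G,T} → {A} (+0)
site 2, node AEMWX: AEMW={A} ∩ X={A} → {A} (+0)
site 3, node EW: E={C} ∪ W={A} → {A,C} (+1)
site 3, node EMW: EW={A,C} ∩ M={A} → {A} (+0)
site 3, node AEMW: A={T} ∪ EMW={A} → {A,T} (+1)
site 3, node AEMWX: AEMW={A,T} ∪ X={G} → {A,G,T} (+1)
site 4, node EW: E={G} ∪ W={A} → {A,G} (+1)
site 4, node EMW: EW={A,G} ∩ M={G} → {G} (+0)
site 4, node AEMW: A={T} ∪ EMW={G} → {G,T} (+1)
site 4, node AEMWX: AEMW={G,T} ∪ X={C} → {C,G,T} (+1)
per-site changes: [3, 3, 2, 3, 3]; total = 14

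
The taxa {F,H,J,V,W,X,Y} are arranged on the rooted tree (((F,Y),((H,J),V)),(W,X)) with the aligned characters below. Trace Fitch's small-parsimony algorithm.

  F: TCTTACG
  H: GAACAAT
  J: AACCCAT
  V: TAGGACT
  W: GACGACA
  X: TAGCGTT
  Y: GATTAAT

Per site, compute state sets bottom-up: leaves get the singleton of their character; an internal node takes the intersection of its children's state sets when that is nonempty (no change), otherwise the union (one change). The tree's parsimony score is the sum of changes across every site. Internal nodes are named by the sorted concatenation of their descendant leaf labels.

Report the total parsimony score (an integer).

[col 0] FY: children F:{T}, Y:{G} ∪→ {G,T}; cost 1
[col 0] HJ: children H:{G}, J:{A} ∪→ {A,G}; cost 1
[col 0] HJV: children HJ:{A,G}, V:{T} ∪→ {A,G,T}; cost 1
[col 0] FHJVY: children FY:{G,T}, HJV:{A,G,T} ∩→ {G,T}; cost 0
[col 0] WX: children W:{G}, X:{T} ∪→ {G,T}; cost 1
[col 0] FHJVWXY: children FHJVY:{G,T}, WX:{G,T} ∩→ {G,T}; cost 0
[col 1] FY: children F:{C}, Y:{A} ∪→ {A,C}; cost 1
[col 1] HJ: children H:{A}, J:{A} ∩→ {A}; cost 0
[col 1] HJV: children HJ:{A}, V:{A} ∩→ {A}; cost 0
[col 1] FHJVY: children FY:{A,C}, HJV:{A} ∩→ {A}; cost 0
[col 1] WX: children W:{A}, X:{A} ∩→ {A}; cost 0
[col 1] FHJVWXY: children FHJVY:{A}, WX:{A} ∩→ {A}; cost 0
[col 2] FY: children F:{T}, Y:{T} ∩→ {T}; cost 0
[col 2] HJ: children H:{A}, J:{C} ∪→ {A,C}; cost 1
[col 2] HJV: children HJ:{A,C}, V:{G} ∪→ {A,C,G}; cost 1
[col 2] FHJVY: children FY:{T}, HJV:{A,C,G} ∪→ {A,C,G,T}; cost 1
[col 2] WX: children W:{C}, X:{G} ∪→ {C,G}; cost 1
[col 2] FHJVWXY: children FHJVY:{A,C,G,T}, WX:{C,G} ∩→ {C,G}; cost 0
[col 3] FY: children F:{T}, Y:{T} ∩→ {T}; cost 0
[col 3] HJ: children H:{C}, J:{C} ∩→ {C}; cost 0
[col 3] HJV: children HJ:{C}, V:{G} ∪→ {C,G}; cost 1
[col 3] FHJVY: children FY:{T}, HJV:{C,G} ∪→ {C,G,T}; cost 1
[col 3] WX: children W:{G}, X:{C} ∪→ {C,G}; cost 1
[col 3] FHJVWXY: children FHJVY:{C,G,T}, WX:{C,G} ∩→ {C,G}; cost 0
[col 4] FY: children F:{A}, Y:{A} ∩→ {A}; cost 0
[col 4] HJ: children H:{A}, J:{C} ∪→ {A,C}; cost 1
[col 4] HJV: children HJ:{A,C}, V:{A} ∩→ {A}; cost 0
[col 4] FHJVY: children FY:{A}, HJV:{A} ∩→ {A}; cost 0
[col 4] WX: children W:{A}, X:{G} ∪→ {A,G}; cost 1
[col 4] FHJVWXY: children FHJVY:{A}, WX:{A,G} ∩→ {A}; cost 0
[col 5] FY: children F:{C}, Y:{A} ∪→ {A,C}; cost 1
[col 5] HJ: children H:{A}, J:{A} ∩→ {A}; cost 0
[col 5] HJV: children HJ:{A}, V:{C} ∪→ {A,C}; cost 1
[col 5] FHJVY: children FY:{A,C}, HJV:{A,C} ∩→ {A,C}; cost 0
[col 5] WX: children W:{C}, X:{T} ∪→ {C,T}; cost 1
[col 5] FHJVWXY: children FHJVY:{A,C}, WX:{C,T} ∩→ {C}; cost 0
[col 6] FY: children F:{G}, Y:{T} ∪→ {G,T}; cost 1
[col 6] HJ: children H:{T}, J:{T} ∩→ {T}; cost 0
[col 6] HJV: children HJ:{T}, V:{T} ∩→ {T}; cost 0
[col 6] FHJVY: children FY:{G,T}, HJV:{T} ∩→ {T}; cost 0
[col 6] WX: children W:{A}, X:{T} ∪→ {A,T}; cost 1
[col 6] FHJVWXY: children FHJVY:{T}, WX:{A,T} ∩→ {T}; cost 0
per-site changes: [4, 1, 4, 3, 2, 3, 2]; total = 19

19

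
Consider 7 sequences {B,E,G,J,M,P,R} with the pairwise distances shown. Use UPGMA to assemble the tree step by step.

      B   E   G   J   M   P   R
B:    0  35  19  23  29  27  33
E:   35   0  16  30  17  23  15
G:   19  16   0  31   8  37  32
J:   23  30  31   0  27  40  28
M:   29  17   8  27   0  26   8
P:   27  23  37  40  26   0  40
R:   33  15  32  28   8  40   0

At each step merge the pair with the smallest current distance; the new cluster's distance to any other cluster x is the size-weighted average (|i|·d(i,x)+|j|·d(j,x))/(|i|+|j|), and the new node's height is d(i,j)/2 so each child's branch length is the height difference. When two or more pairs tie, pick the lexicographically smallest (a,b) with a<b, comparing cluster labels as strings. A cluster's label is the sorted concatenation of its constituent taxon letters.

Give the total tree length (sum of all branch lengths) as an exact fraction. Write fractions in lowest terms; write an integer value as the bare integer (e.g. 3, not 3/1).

iteration 1: select G,M (d=8); attach at lengths (4, 4); label the merged cluster GM
  updated: d(B,GM)=24, d(E,GM)=33/2, d(GM,J)=29, d(GM,P)=63/2, d(GM,R)=20
iteration 2: select E,R (d=15); attach at lengths (15/2, 15/2); label the merged cluster ER
  updated: d(B,ER)=34, d(ER,GM)=73/4, d(ER,J)=29, d(ER,P)=63/2
iteration 3: select ER,GM (d=73/4); attach at lengths (13/8, 41/8); label the merged cluster EGMR
  updated: d(B,EGMR)=29, d(EGMR,J)=29, d(EGMR,P)=63/2
iteration 4: select B,J (d=23); attach at lengths (23/2, 23/2); label the merged cluster BJ
  updated: d(BJ,EGMR)=29, d(BJ,P)=67/2
iteration 5: select BJ,EGMR (d=29); attach at lengths (3, 43/8); label the merged cluster BEGJMR
  updated: d(BEGJMR,P)=193/6
iteration 6: select BEGJMR,P (d=193/6); attach at lengths (19/12, 193/12); label the merged cluster BEGJMPR
final tree: (((B:23/2,J:23/2):3,((E:15/2,R:15/2):13/8,(G:4,M:4):41/8):43/8):19/12,P:193/12)
total length: 1891/24

1891/24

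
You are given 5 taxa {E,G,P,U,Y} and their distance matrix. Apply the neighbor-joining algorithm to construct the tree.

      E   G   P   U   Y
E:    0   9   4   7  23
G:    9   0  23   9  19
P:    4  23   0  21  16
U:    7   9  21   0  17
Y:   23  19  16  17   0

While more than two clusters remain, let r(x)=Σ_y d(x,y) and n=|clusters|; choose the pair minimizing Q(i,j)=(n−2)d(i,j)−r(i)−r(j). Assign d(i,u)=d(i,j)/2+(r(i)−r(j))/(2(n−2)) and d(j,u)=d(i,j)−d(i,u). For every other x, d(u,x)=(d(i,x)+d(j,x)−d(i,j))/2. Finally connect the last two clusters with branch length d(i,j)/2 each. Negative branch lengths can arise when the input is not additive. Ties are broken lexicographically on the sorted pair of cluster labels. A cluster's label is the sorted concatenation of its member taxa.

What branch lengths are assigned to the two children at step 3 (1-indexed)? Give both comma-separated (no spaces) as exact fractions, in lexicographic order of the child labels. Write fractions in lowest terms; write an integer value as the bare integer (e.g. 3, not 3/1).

9/4,11/2

step 1: merge (E,P) at d=4, Q=-95; branch lengths E→-3/2, P→11/2; new cluster EP
  updated: d(EP,G)=14, d(EP,U)=12, d(EP,Y)=35/2
step 2: merge (EP,Y) at d=35/2, Q=-62; branch lengths EP→25/4, Y→45/4; new cluster EPY
  updated: d(EPY,G)=31/4, d(EPY,U)=23/4
step 3: merge (EPY,G) at d=31/4, Q=-45/2; branch lengths EPY→9/4, G→11/2; new cluster EGPY
  updated: d(EGPY,U)=7/2
step 4: merge (EGPY,U) at d=7/2; branch lengths EGPY→7/4, U→7/4; new cluster EGPUY
final tree: ((((E:-3/2,P:11/2):25/4,Y:45/4):9/4,G:11/2):7/4,U:7/4)
total length: 131/4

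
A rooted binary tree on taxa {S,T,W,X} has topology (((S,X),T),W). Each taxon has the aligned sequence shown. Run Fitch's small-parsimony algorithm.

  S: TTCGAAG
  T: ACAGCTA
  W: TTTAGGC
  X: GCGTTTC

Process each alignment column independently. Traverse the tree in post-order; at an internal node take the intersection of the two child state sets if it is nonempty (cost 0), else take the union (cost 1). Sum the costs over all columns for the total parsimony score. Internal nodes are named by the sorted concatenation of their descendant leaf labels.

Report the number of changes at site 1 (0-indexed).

site 0, node SX: S={T} ∪ X={G} → {G,T} (+1)
site 0, node STX: SX={G,T} ∪ T={A} → {A,G,T} (+1)
site 0, node STWX: STX={A,G,T} ∩ W={T} → {T} (+0)
site 1, node SX: S={T} ∪ X={C} → {C,T} (+1)
site 1, node STX: SX={C,T} ∩ T={C} → {C} (+0)
site 1, node STWX: STX={C} ∪ W={T} → {C,T} (+1)
site 2, node SX: S={C} ∪ X={G} → {C,G} (+1)
site 2, node STX: SX={C,G} ∪ T={A} → {A,C,G} (+1)
site 2, node STWX: STX={A,C,G} ∪ W={T} → {A,C,G,T} (+1)
site 3, node SX: S={G} ∪ X={T} → {G,T} (+1)
site 3, node STX: SX={G,T} ∩ T={G} → {G} (+0)
site 3, node STWX: STX={G} ∪ W={A} → {A,G} (+1)
site 4, node SX: S={A} ∪ X={T} → {A,T} (+1)
site 4, node STX: SX={A,T} ∪ T={C} → {A,C,T} (+1)
site 4, node STWX: STX={A,C,T} ∪ W={G} → {A,C,G,T} (+1)
site 5, node SX: S={A} ∪ X={T} → {A,T} (+1)
site 5, node STX: SX={A,T} ∩ T={T} → {T} (+0)
site 5, node STWX: STX={T} ∪ W={G} → {G,T} (+1)
site 6, node SX: S={G} ∪ X={C} → {C,G} (+1)
site 6, node STX: SX={C,G} ∪ T={A} → {A,C,G} (+1)
site 6, node STWX: STX={A,C,G} ∩ W={C} → {C} (+0)
per-site changes: [2, 2, 3, 2, 3, 2, 2]; total = 16

2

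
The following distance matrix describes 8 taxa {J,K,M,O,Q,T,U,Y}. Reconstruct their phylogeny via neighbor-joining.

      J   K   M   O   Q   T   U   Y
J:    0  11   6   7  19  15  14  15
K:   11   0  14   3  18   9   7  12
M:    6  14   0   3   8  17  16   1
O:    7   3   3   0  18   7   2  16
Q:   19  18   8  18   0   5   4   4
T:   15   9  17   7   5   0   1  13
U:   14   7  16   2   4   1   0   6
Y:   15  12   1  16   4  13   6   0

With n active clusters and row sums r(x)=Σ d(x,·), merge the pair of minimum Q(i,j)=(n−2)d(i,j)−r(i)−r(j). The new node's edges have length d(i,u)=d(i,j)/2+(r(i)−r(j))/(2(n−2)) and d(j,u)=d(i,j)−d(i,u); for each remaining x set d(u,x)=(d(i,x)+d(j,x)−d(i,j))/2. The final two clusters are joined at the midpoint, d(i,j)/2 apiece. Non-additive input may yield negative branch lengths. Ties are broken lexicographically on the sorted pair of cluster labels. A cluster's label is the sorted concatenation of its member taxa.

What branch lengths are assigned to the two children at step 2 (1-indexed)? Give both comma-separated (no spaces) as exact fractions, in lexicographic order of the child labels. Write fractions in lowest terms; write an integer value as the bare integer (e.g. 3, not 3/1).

step 1: merge (M,Y) at d=1, Q=-126; branch lengths M→1/3, Y→2/3; new cluster MY
  updated: d(J,MY)=10, d(K,MY)=25/2, d(MY,O)=9, d(MY,Q)=11/2, d(MY,T)=29/2, d(MY,U)=21/2
step 2: merge (MY,Q) at d=11/2, Q=-104; branch lengths MY→2, Q→7/2; new cluster MQY
  updated: d(J,MQY)=47/4, d(K,MQY)=25/2, d(MQY,O)=43/4, d(MQY,T)=7, d(MQY,U)=9/2
step 3: merge (T,U) at d=1, Q=-127/2; branch lengths T→29/16, U→-13/16; new cluster TU
  updated: d(J,TU)=14, d(K,TU)=15/2, d(MQY,TU)=21/4, d(O,TU)=4
step 4: merge (MQY,TU) at d=21/4, Q=-221/4; branch lengths MQY→101/24, TU→25/24; new cluster MQTUY
  updated: d(J,MQTUY)=41/4, d(K,MQTUY)=59/8, d(MQTUY,O)=19/4
step 5: merge (J,MQTUY) at d=41/4, Q=-241/8; branch lengths J→211/32, MQTUY→117/32; new cluster JMQTUY
  updated: d(JMQTUY,K)=65/16, d(JMQTUY,O)=3/4
step 6: merge (JMQTUY,K) at d=65/16, Q=-125/16; branch lengths JMQTUY→29/32, K→101/32; new cluster JKMQTUY
  updated: d(JKMQTUY,O)=-5/32
step 7: merge (JKMQTUY,O) at d=-5/32; branch lengths JKMQTUY→-5/64, O→-5/64; new cluster JKMOQTUY
final tree: (((J:211/32,(((M:1/3,Y:2/3):2,Q:7/2):101/24,(T:29/16,U:-13/16):25/24):117/32):29/32,K:101/32):-5/64,O:-5/64)
total length: 861/32

2,7/2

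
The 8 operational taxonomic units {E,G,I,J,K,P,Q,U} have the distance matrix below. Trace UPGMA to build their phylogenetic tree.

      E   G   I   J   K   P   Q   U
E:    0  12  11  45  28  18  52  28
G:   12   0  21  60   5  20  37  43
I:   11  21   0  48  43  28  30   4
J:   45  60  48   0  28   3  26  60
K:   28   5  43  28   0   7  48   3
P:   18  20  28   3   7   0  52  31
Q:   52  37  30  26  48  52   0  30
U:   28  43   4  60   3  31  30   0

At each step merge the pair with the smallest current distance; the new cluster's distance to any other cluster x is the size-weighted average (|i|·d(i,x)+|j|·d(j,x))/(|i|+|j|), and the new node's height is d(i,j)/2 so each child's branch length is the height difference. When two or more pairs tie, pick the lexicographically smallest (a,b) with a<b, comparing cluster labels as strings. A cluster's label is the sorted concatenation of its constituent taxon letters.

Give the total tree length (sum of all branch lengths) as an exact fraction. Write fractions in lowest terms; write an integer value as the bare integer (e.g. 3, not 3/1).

iteration 1: select J,P (d=3); attach at lengths (3/2, 3/2); label the merged cluster JP
  updated: d(E,JP)=63/2, d(G,JP)=40, d(I,JP)=38, d(JP,K)=35/2, d(JP,Q)=39, d(JP,U)=91/2
iteration 2: select K,U (d=3); attach at lengths (3/2, 3/2); label the merged cluster KU
  updated: d(E,KU)=28, d(G,KU)=24, d(I,KU)=47/2, d(JP,KU)=63/2, d(KU,Q)=39
iteration 3: select E,I (d=11); attach at lengths (11/2, 11/2); label the merged cluster EI
  updated: d(EI,G)=33/2, d(EI,JP)=139/4, d(EI,KU)=103/4, d(EI,Q)=41
iteration 4: select EI,G (d=33/2); attach at lengths (11/4, 33/4); label the merged cluster EGI
  updated: d(EGI,JP)=73/2, d(EGI,KU)=151/6, d(EGI,Q)=119/3
iteration 5: select EGI,KU (d=151/6); attach at lengths (13/3, 133/12); label the merged cluster EGIKU
  updated: d(EGIKU,JP)=69/2, d(EGIKU,Q)=197/5
iteration 6: select EGIKU,JP (d=69/2); attach at lengths (14/3, 63/4); label the merged cluster EGIJKPU
  updated: d(EGIJKPU,Q)=275/7
iteration 7: select EGIJKPU,Q (d=275/7); attach at lengths (67/28, 275/14); label the merged cluster EGIJKPQU
final tree: (((((E:11/2,I:11/2):11/4,G:33/4):13/3,(K:3/2,U:3/2):133/12):14/3,(J:3/2,P:3/2):63/4):67/28,Q:275/14)
total length: 7213/84

7213/84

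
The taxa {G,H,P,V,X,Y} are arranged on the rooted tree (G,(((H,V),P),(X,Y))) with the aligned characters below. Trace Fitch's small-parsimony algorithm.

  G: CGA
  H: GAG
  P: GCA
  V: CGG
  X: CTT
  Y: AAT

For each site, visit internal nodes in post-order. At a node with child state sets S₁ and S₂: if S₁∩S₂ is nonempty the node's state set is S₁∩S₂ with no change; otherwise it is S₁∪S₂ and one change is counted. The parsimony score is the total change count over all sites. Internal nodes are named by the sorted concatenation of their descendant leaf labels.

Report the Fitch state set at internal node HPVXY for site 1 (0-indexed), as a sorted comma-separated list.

site 0, node HV: H={G} ∪ V={C} → {C,G} (+1)
site 0, node HPV: HV={C,G} ∩ P={G} → {G} (+0)
site 0, node XY: X={C} ∪ Y={A} → {A,C} (+1)
site 0, node HPVXY: HPV={G} ∪ XY={A,C} → {A,C,G} (+1)
site 0, node GHPVXY: G={C} ∩ HPVXY={A,C,G} → {C} (+0)
site 1, node HV: H={A} ∪ V={G} → {A,G} (+1)
site 1, node HPV: HV={A,G} ∪ P={C} → {A,C,G} (+1)
site 1, node XY: X={T} ∪ Y={A} → {A,T} (+1)
site 1, node HPVXY: HPV={A,C,G} ∩ XY={A,T} → {A} (+0)
site 1, node GHPVXY: G={G} ∪ HPVXY={A} → {A,G} (+1)
site 2, node HV: H={G} ∩ V={G} → {G} (+0)
site 2, node HPV: HV={G} ∪ P={A} → {A,G} (+1)
site 2, node XY: X={T} ∩ Y={T} → {T} (+0)
site 2, node HPVXY: HPV={A,G} ∪ XY={T} → {A,G,T} (+1)
site 2, node GHPVXY: G={A} ∩ HPVXY={A,G,T} → {A} (+0)
per-site changes: [3, 4, 2]; total = 9

A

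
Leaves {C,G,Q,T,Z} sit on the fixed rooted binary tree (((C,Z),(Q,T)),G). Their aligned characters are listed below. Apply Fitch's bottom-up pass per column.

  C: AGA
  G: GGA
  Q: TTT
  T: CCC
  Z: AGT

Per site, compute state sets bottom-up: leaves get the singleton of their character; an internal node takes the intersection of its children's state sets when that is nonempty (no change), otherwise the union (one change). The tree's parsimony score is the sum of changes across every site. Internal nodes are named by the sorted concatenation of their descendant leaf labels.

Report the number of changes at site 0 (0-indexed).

[col 0] CZ: children C:{A}, Z:{A} ∩→ {A}; cost 0
[col 0] QT: children Q:{T}, T:{C} ∪→ {C,T}; cost 1
[col 0] CQTZ: children CZ:{A}, QT:{C,T} ∪→ {A,C,T}; cost 1
[col 0] CGQTZ: children CQTZ:{A,C,T}, G:{G} ∪→ {A,C,G,T}; cost 1
[col 1] CZ: children C:{G}, Z:{G} ∩→ {G}; cost 0
[col 1] QT: children Q:{T}, T:{C} ∪→ {C,T}; cost 1
[col 1] CQTZ: children CZ:{G}, QT:{C,T} ∪→ {C,G,T}; cost 1
[col 1] CGQTZ: children CQTZ:{C,G,T}, G:{G} ∩→ {G}; cost 0
[col 2] CZ: children C:{A}, Z:{T} ∪→ {A,T}; cost 1
[col 2] QT: children Q:{T}, T:{C} ∪→ {C,T}; cost 1
[col 2] CQTZ: children CZ:{A,T}, QT:{C,T} ∩→ {T}; cost 0
[col 2] CGQTZ: children CQTZ:{T}, G:{A} ∪→ {A,T}; cost 1
per-site changes: [3, 2, 3]; total = 8

3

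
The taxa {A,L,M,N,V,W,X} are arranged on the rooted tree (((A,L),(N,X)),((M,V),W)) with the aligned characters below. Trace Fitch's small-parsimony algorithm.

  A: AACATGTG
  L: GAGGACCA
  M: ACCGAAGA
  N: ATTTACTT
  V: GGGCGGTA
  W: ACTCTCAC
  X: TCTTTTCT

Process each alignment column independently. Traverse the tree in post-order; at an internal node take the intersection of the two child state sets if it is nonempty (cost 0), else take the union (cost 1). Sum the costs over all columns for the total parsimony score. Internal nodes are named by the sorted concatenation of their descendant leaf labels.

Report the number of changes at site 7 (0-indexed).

[col 0] AL: children A:{A}, L:{G} ∪→ {A,G}; cost 1
[col 0] NX: children N:{A}, X:{T} ∪→ {A,T}; cost 1
[col 0] ALNX: children AL:{A,G}, NX:{A,T} ∩→ {A}; cost 0
[col 0] MV: children M:{A}, V:{G} ∪→ {A,G}; cost 1
[col 0] MVW: children MV:{A,G}, W:{A} ∩→ {A}; cost 0
[col 0] ALMNVWX: children ALNX:{A}, MVW:{A} ∩→ {A}; cost 0
[col 1] AL: children A:{A}, L:{A} ∩→ {A}; cost 0
[col 1] NX: children N:{T}, X:{C} ∪→ {C,T}; cost 1
[col 1] ALNX: children AL:{A}, NX:{C,T} ∪→ {A,C,T}; cost 1
[col 1] MV: children M:{C}, V:{G} ∪→ {C,G}; cost 1
[col 1] MVW: children MV:{C,G}, W:{C} ∩→ {C}; cost 0
[col 1] ALMNVWX: children ALNX:{A,C,T}, MVW:{C} ∩→ {C}; cost 0
[col 2] AL: children A:{C}, L:{G} ∪→ {C,G}; cost 1
[col 2] NX: children N:{T}, X:{T} ∩→ {T}; cost 0
[col 2] ALNX: children AL:{C,G}, NX:{T} ∪→ {C,G,T}; cost 1
[col 2] MV: children M:{C}, V:{G} ∪→ {C,G}; cost 1
[col 2] MVW: children MV:{C,G}, W:{T} ∪→ {C,G,T}; cost 1
[col 2] ALMNVWX: children ALNX:{C,G,T}, MVW:{C,G,T} ∩→ {C,G,T}; cost 0
[col 3] AL: children A:{A}, L:{G} ∪→ {A,G}; cost 1
[col 3] NX: children N:{T}, X:{T} ∩→ {T}; cost 0
[col 3] ALNX: children AL:{A,G}, NX:{T} ∪→ {A,G,T}; cost 1
[col 3] MV: children M:{G}, V:{C} ∪→ {C,G}; cost 1
[col 3] MVW: children MV:{C,G}, W:{C} ∩→ {C}; cost 0
[col 3] ALMNVWX: children ALNX:{A,G,T}, MVW:{C} ∪→ {A,C,G,T}; cost 1
[col 4] AL: children A:{T}, L:{A} ∪→ {A,T}; cost 1
[col 4] NX: children N:{A}, X:{T} ∪→ {A,T}; cost 1
[col 4] ALNX: children AL:{A,T}, NX:{A,T} ∩→ {A,T}; cost 0
[col 4] MV: children M:{A}, V:{G} ∪→ {A,G}; cost 1
[col 4] MVW: children MV:{A,G}, W:{T} ∪→ {A,G,T}; cost 1
[col 4] ALMNVWX: children ALNX:{A,T}, MVW:{A,G,T} ∩→ {A,T}; cost 0
[col 5] AL: children A:{G}, L:{C} ∪→ {C,G}; cost 1
[col 5] NX: children N:{C}, X:{T} ∪→ {C,T}; cost 1
[col 5] ALNX: children AL:{C,G}, NX:{C,T} ∩→ {C}; cost 0
[col 5] MV: children M:{A}, V:{G} ∪→ {A,G}; cost 1
[col 5] MVW: children MV:{A,G}, W:{C} ∪→ {A,C,G}; cost 1
[col 5] ALMNVWX: children ALNX:{C}, MVW:{A,C,G} ∩→ {C}; cost 0
[col 6] AL: children A:{T}, L:{C} ∪→ {C,T}; cost 1
[col 6] NX: children N:{T}, X:{C} ∪→ {C,T}; cost 1
[col 6] ALNX: children AL:{C,T}, NX:{C,T} ∩→ {C,T}; cost 0
[col 6] MV: children M:{G}, V:{T} ∪→ {G,T}; cost 1
[col 6] MVW: children MV:{G,T}, W:{A} ∪→ {A,G,T}; cost 1
[col 6] ALMNVWX: children ALNX:{C,T}, MVW:{A,G,T} ∩→ {T}; cost 0
[col 7] AL: children A:{G}, L:{A} ∪→ {A,G}; cost 1
[col 7] NX: children N:{T}, X:{T} ∩→ {T}; cost 0
[col 7] ALNX: children AL:{A,G}, NX:{T} ∪→ {A,G,T}; cost 1
[col 7] MV: children M:{A}, V:{A} ∩→ {A}; cost 0
[col 7] MVW: children MV:{A}, W:{C} ∪→ {A,C}; cost 1
[col 7] ALMNVWX: children ALNX:{A,G,T}, MVW:{A,C} ∩→ {A}; cost 0
per-site changes: [3, 3, 4, 4, 4, 4, 4, 3]; total = 29

3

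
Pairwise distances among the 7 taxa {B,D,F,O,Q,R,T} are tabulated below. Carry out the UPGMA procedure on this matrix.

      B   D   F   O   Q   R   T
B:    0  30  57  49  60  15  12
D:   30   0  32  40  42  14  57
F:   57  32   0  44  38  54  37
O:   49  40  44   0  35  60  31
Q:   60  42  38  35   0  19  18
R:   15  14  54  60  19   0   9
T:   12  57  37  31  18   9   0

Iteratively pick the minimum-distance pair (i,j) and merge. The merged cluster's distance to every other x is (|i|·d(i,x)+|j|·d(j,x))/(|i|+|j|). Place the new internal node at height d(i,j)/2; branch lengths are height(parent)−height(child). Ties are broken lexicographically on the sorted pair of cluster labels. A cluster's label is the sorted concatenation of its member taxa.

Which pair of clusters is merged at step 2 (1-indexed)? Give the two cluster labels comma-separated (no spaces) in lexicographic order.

step 1: merge (R,T) at d=9; branch lengths R→9/2, T→9/2; new cluster RT
  updated: d(B,RT)=27/2, d(D,RT)=71/2, d(F,RT)=91/2, d(O,RT)=91/2, d(Q,RT)=37/2
step 2: merge (B,RT) at d=27/2; branch lengths B→27/4, RT→9/4; new cluster BRT
  updated: d(BRT,D)=101/3, d(BRT,F)=148/3, d(BRT,O)=140/3, d(BRT,Q)=97/3
step 3: merge (D,F) at d=32; branch lengths D→16, F→16; new cluster DF
  updated: d(BRT,DF)=83/2, d(DF,O)=42, d(DF,Q)=40
step 4: merge (BRT,Q) at d=97/3; branch lengths BRT→113/12, Q→97/6; new cluster BQRT
  updated: d(BQRT,DF)=329/8, d(BQRT,O)=175/4
step 5: merge (BQRT,DF) at d=329/8; branch lengths BQRT→211/48, DF→73/16; new cluster BDFQRT
  updated: d(BDFQRT,O)=259/6
step 6: merge (BDFQRT,O) at d=259/6; branch lengths BDFQRT→49/48, O→259/12; new cluster BDFOQRT
final tree: ((((B:27/4,(R:9/2,T:9/2):9/4):113/12,Q:97/6):211/48,(D:16,F:16):73/16):49/48,O:259/12)
total length: 5143/48

B,RT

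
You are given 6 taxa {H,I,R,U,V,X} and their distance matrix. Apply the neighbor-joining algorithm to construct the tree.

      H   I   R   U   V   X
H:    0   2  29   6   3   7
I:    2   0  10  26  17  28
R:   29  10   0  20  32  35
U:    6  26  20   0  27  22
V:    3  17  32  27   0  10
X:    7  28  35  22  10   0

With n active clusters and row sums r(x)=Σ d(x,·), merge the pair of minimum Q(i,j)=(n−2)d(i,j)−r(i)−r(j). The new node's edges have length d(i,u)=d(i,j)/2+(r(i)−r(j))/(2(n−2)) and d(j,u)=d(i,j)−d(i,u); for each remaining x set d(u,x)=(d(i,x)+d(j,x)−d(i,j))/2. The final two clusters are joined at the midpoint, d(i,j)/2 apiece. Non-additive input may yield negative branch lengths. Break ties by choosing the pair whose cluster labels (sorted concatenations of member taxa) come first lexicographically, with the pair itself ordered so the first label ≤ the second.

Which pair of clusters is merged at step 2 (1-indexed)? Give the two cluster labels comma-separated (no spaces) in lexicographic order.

V,X

step 1: merge (I,R) at d=10, Q=-169; branch lengths I→-3/8, R→83/8; new cluster IR
  updated: d(H,IR)=21/2, d(IR,U)=18, d(IR,V)=39/2, d(IR,X)=53/2
step 2: merge (V,X) at d=10, Q=-95; branch lengths V→4, X→6; new cluster VX
  updated: d(H,VX)=0, d(IR,VX)=18, d(U,VX)=39/2
step 3: merge (H,VX) at d=0, Q=-54; branch lengths H→-21/4, VX→21/4; new cluster HVX
  updated: d(HVX,IR)=57/4, d(HVX,U)=51/4
step 4: merge (HVX,IR) at d=57/4, Q=-45; branch lengths HVX→9/2, IR→39/4; new cluster HIRVX
  updated: d(HIRVX,U)=33/4
step 5: merge (HIRVX,U) at d=33/4; branch lengths HIRVX→33/8, U→33/8; new cluster HIRUVX
final tree: (((H:-21/4,(V:4,X:6):21/4):9/2,(I:-3/8,R:83/8):39/4):33/8,U:33/8)
total length: 85/2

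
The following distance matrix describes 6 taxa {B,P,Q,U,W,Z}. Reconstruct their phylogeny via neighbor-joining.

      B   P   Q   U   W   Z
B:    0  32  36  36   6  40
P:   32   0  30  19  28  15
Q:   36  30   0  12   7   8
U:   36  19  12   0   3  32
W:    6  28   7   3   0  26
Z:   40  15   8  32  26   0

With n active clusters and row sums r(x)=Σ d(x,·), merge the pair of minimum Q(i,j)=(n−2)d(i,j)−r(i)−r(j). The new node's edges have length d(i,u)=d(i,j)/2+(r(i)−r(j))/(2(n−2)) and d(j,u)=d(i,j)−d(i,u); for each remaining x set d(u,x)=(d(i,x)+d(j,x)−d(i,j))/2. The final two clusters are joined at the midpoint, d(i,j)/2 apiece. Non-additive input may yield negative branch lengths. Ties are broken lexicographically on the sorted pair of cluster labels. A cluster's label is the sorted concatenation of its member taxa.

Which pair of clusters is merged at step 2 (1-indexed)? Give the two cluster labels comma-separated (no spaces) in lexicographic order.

P,Z

iteration 1: select B,W (d=6, Q=-196); attach at lengths (13, -7); label the merged cluster BW
  updated: d(BW,P)=27, d(BW,Q)=37/2, d(BW,U)=33/2, d(BW,Z)=30
iteration 2: select P,Z (d=15, Q=-131); attach at lengths (17/2, 13/2); label the merged cluster PZ
  updated: d(BW,PZ)=21, d(PZ,Q)=23/2, d(PZ,U)=18
iteration 3: select BW,U (d=33/2, Q=-139/2); attach at lengths (85/8, 47/8); label the merged cluster BUW
  updated: d(BUW,PZ)=45/4, d(BUW,Q)=7
iteration 4: select BUW,PZ (d=45/4, Q=-119/4); attach at lengths (27/8, 63/8); label the merged cluster BPUWZ
  updated: d(BPUWZ,Q)=29/8
iteration 5: select BPUWZ,Q (d=29/8); attach at lengths (29/16, 29/16); label the merged cluster BPQUWZ
final tree: ((((B:13,W:-7):85/8,U:47/8):27/8,(P:17/2,Z:13/2):63/8):29/16,Q:29/16)
total length: 419/8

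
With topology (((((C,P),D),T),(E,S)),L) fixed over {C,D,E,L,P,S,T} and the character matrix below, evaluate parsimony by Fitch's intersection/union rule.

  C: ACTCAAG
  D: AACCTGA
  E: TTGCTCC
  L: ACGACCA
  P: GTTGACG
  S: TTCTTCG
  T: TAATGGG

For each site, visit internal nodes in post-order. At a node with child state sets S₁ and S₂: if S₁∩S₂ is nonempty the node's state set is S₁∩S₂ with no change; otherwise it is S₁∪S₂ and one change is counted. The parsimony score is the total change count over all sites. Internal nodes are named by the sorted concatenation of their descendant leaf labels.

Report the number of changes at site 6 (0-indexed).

3

site 0, node CP: C={A} ∪ P={G} → {A,G} (+1)
site 0, node CDP: CP={A,G} ∩ D={A} → {A} (+0)
site 0, node CDPT: CDP={A} ∪ T={T} → {A,T} (+1)
site 0, node ES: E={T} ∩ S={T} → {T} (+0)
site 0, node CDEPST: CDPT={A,T} ∩ ES={T} → {T} (+0)
site 0, node CDELPST: CDEPST={T} ∪ L={A} → {A,T} (+1)
site 1, node CP: C={C} ∪ P={T} → {C,T} (+1)
site 1, node CDP: CP={C,T} ∪ D={A} → {A,C,T} (+1)
site 1, node CDPT: CDP={A,C,T} ∩ T={A} → {A} (+0)
site 1, node ES: E={T} ∩ S={T} → {T} (+0)
site 1, node CDEPST: CDPT={A} ∪ ES={T} → {A,T} (+1)
site 1, node CDELPST: CDEPST={A,T} ∪ L={C} → {A,C,T} (+1)
site 2, node CP: C={T} ∩ P={T} → {T} (+0)
site 2, node CDP: CP={T} ∪ D={C} → {C,T} (+1)
site 2, node CDPT: CDP={C,T} ∪ T={A} → {A,C,T} (+1)
site 2, node ES: E={G} ∪ S={C} → {C,G} (+1)
site 2, node CDEPST: CDPT={A,C,T} ∩ ES={C,G} → {C} (+0)
site 2, node CDELPST: CDEPST={C} ∪ L={G} → {C,G} (+1)
site 3, node CP: C={C} ∪ P={G} → {C,G} (+1)
site 3, node CDP: CP={C,G} ∩ D={C} → {C} (+0)
site 3, node CDPT: CDP={C} ∪ T={T} → {C,T} (+1)
site 3, node ES: E={C} ∪ S={T} → {C,T} (+1)
site 3, node CDEPST: CDPT={C,T} ∩ ES={C,T} → {C,T} (+0)
site 3, node CDELPST: CDEPST={C,T} ∪ L={A} → {A,C,T} (+1)
site 4, node CP: C={A} ∩ P={A} → {A} (+0)
site 4, node CDP: CP={A} ∪ D={T} → {A,T} (+1)
site 4, node CDPT: CDP={A,T} ∪ T={G} → {A,G,T} (+1)
site 4, node ES: E={T} ∩ S={T} → {T} (+0)
site 4, node CDEPST: CDPT={A,G,T} ∩ ES={T} → {T} (+0)
site 4, node CDELPST: CDEPST={T} ∪ L={C} → {C,T} (+1)
site 5, node CP: C={A} ∪ P={C} → {A,C} (+1)
site 5, node CDP: CP={A,C} ∪ D={G} → {A,C,G} (+1)
site 5, node CDPT: CDP={A,C,G} ∩ T={G} → {G} (+0)
site 5, node ES: E={C} ∩ S={C} → {C} (+0)
site 5, node CDEPST: CDPT={G} ∪ ES={C} → {C,G} (+1)
site 5, node CDELPST: CDEPST={C,G} ∩ L={C} → {C} (+0)
site 6, node CP: C={G} ∩ P={G} → {G} (+0)
site 6, node CDP: CP={G} ∪ D={A} → {A,G} (+1)
site 6, node CDPT: CDP={A,G} ∩ T={G} → {G} (+0)
site 6, node ES: E={C} ∪ S={G} → {C,G} (+1)
site 6, node CDEPST: CDPT={G} ∩ ES={C,G} → {G} (+0)
site 6, node CDELPST: CDEPST={G} ∪ L={A} → {A,G} (+1)
per-site changes: [3, 4, 4, 4, 3, 3, 3]; total = 24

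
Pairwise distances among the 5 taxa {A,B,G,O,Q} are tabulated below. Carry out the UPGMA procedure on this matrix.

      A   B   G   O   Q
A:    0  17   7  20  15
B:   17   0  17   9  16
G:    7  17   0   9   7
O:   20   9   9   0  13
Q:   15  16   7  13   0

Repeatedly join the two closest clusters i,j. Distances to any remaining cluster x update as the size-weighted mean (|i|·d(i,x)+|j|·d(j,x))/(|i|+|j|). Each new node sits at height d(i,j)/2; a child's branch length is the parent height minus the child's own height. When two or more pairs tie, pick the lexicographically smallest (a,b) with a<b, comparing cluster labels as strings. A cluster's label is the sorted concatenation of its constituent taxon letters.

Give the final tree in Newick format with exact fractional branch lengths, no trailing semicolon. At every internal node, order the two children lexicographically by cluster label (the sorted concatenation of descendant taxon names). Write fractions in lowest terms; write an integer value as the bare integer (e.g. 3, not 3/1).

1. join A+G (d=7) ⇒ AG; edges |A|=7/2, |G|=7/2
  updated: d(AG,B)=17, d(AG,O)=29/2, d(AG,Q)=11
2. join B+O (d=9) ⇒ BO; edges |B|=9/2, |O|=9/2
  updated: d(AG,BO)=63/4, d(BO,Q)=29/2
3. join AG+Q (d=11) ⇒ AGQ; edges |AG|=2, |Q|=11/2
  updated: d(AGQ,BO)=46/3
4. join AGQ+BO (d=46/3) ⇒ ABGOQ; edges |AGQ|=13/6, |BO|=19/6
final tree: (((A:7/2,G:7/2):2,Q:11/2):13/6,(B:9/2,O:9/2):19/6)
total length: 173/6

(((A:7/2,G:7/2):2,Q:11/2):13/6,(B:9/2,O:9/2):19/6)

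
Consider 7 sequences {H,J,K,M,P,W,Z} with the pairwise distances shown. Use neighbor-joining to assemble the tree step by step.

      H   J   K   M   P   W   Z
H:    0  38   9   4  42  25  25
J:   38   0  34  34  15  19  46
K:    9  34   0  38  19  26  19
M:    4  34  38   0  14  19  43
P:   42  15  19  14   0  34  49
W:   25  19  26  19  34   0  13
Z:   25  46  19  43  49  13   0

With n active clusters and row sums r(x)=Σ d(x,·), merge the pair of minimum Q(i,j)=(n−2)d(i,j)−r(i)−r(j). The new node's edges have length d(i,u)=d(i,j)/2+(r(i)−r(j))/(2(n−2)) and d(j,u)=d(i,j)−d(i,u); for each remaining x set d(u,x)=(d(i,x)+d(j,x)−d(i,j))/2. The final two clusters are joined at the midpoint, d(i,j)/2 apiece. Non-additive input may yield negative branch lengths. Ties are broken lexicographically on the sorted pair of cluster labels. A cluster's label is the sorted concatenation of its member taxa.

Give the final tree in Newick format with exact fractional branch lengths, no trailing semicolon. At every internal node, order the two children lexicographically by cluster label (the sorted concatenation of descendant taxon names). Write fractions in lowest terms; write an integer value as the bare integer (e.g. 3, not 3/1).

((((H:-9/8,M:41/8):11,(J:44/5,P:31/5):23/2):3/2,K:15/2):17/4,(W:13/6,Z:65/6):17/4)

step 1: merge (J,P) at d=15, Q=-284; branch lengths J→44/5, P→31/5; new cluster JP
  updated: d(H,JP)=65/2, d(JP,K)=19, d(JP,M)=33/2, d(JP,W)=19, d(JP,Z)=40
step 2: merge (H,M) at d=4, Q=-200; branch lengths H→-9/8, M→41/8; new cluster HM
  updated: d(HM,JP)=45/2, d(HM,K)=43/2, d(HM,W)=20, d(HM,Z)=32
step 3: merge (W,Z) at d=13, Q=-143; branch lengths W→13/6, Z→65/6; new cluster WZ
  updated: d(HM,WZ)=39/2, d(JP,WZ)=23, d(K,WZ)=16
step 4: merge (HM,JP) at d=45/2, Q=-83; branch lengths HM→11, JP→23/2; new cluster HJMP
  updated: d(HJMP,K)=9, d(HJMP,WZ)=10
step 5: merge (HJMP,K) at d=9, Q=-35; branch lengths HJMP→3/2, K→15/2; new cluster HJKMP
  updated: d(HJKMP,WZ)=17/2
step 6: merge (HJKMP,WZ) at d=17/2; branch lengths HJKMP→17/4, WZ→17/4; new cluster HJKMPWZ
final tree: ((((H:-9/8,M:41/8):11,(J:44/5,P:31/5):23/2):3/2,K:15/2):17/4,(W:13/6,Z:65/6):17/4)
total length: 72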